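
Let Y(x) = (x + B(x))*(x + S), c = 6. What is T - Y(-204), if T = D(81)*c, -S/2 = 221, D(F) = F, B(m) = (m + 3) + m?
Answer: -392928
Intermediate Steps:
B(m) = 3 + 2*m (B(m) = (3 + m) + m = 3 + 2*m)
S = -442 (S = -2*221 = -442)
Y(x) = (-442 + x)*(3 + 3*x) (Y(x) = (x + (3 + 2*x))*(x - 442) = (3 + 3*x)*(-442 + x) = (-442 + x)*(3 + 3*x))
T = 486 (T = 81*6 = 486)
T - Y(-204) = 486 - (-1326 - 1323*(-204) + 3*(-204)²) = 486 - (-1326 + 269892 + 3*41616) = 486 - (-1326 + 269892 + 124848) = 486 - 1*393414 = 486 - 393414 = -392928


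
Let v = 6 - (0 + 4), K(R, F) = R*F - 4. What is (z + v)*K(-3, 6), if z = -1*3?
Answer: 22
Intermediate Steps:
K(R, F) = -4 + F*R (K(R, F) = F*R - 4 = -4 + F*R)
z = -3
v = 2 (v = 6 - 1*4 = 6 - 4 = 2)
(z + v)*K(-3, 6) = (-3 + 2)*(-4 + 6*(-3)) = -(-4 - 18) = -1*(-22) = 22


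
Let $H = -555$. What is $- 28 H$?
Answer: $15540$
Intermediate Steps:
$- 28 H = - 28 \left(-555\right) = \left(-1\right) \left(-15540\right) = 15540$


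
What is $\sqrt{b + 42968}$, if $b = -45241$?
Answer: $i \sqrt{2273} \approx 47.676 i$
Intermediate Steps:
$\sqrt{b + 42968} = \sqrt{-45241 + 42968} = \sqrt{-2273} = i \sqrt{2273}$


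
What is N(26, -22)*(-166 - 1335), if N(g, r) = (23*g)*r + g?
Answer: 19708130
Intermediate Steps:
N(g, r) = g + 23*g*r (N(g, r) = 23*g*r + g = g + 23*g*r)
N(26, -22)*(-166 - 1335) = (26*(1 + 23*(-22)))*(-166 - 1335) = (26*(1 - 506))*(-1501) = (26*(-505))*(-1501) = -13130*(-1501) = 19708130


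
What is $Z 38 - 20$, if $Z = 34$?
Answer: $1272$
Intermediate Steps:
$Z 38 - 20 = 34 \cdot 38 - 20 = 1292 - 20 = 1272$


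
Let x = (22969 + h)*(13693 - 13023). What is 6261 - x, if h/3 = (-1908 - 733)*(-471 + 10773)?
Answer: 54671856851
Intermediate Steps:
h = -81622746 (h = 3*((-1908 - 733)*(-471 + 10773)) = 3*(-2641*10302) = 3*(-27207582) = -81622746)
x = -54671850590 (x = (22969 - 81622746)*(13693 - 13023) = -81599777*670 = -54671850590)
6261 - x = 6261 - 1*(-54671850590) = 6261 + 54671850590 = 54671856851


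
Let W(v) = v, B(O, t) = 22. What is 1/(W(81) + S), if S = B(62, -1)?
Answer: 1/103 ≈ 0.0097087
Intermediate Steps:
S = 22
1/(W(81) + S) = 1/(81 + 22) = 1/103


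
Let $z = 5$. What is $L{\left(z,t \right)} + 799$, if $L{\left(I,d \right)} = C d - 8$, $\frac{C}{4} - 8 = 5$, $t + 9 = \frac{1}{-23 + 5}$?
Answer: $\frac{2881}{9} \approx 320.11$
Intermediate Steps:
$t = - \frac{163}{18}$ ($t = -9 + \frac{1}{-23 + 5} = -9 + \frac{1}{-18} = -9 - \frac{1}{18} = - \frac{163}{18} \approx -9.0556$)
$C = 52$ ($C = 32 + 4 \cdot 5 = 32 + 20 = 52$)
$L{\left(I,d \right)} = -8 + 52 d$ ($L{\left(I,d \right)} = 52 d - 8 = -8 + 52 d$)
$L{\left(z,t \right)} + 799 = \left(-8 + 52 \left(- \frac{163}{18}\right)\right) + 799 = \left(-8 - \frac{4238}{9}\right) + 799 = - \frac{4310}{9} + 799 = \frac{2881}{9}$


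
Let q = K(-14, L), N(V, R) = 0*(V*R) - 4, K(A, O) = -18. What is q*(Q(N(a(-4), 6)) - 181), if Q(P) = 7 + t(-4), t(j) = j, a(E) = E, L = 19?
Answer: 3204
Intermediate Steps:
N(V, R) = -4 (N(V, R) = 0*(R*V) - 4 = 0 - 4 = -4)
Q(P) = 3 (Q(P) = 7 - 4 = 3)
q = -18
q*(Q(N(a(-4), 6)) - 181) = -18*(3 - 181) = -18*(-178) = 3204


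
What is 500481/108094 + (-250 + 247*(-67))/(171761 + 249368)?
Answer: 208951191943/45521518126 ≈ 4.5902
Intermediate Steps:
500481/108094 + (-250 + 247*(-67))/(171761 + 249368) = 500481*(1/108094) + (-250 - 16549)/421129 = 500481/108094 - 16799*1/421129 = 500481/108094 - 16799/421129 = 208951191943/45521518126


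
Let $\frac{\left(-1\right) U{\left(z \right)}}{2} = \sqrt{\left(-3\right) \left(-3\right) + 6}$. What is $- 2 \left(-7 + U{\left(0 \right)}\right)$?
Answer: $14 + 4 \sqrt{15} \approx 29.492$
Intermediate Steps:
$U{\left(z \right)} = - 2 \sqrt{15}$ ($U{\left(z \right)} = - 2 \sqrt{\left(-3\right) \left(-3\right) + 6} = - 2 \sqrt{9 + 6} = - 2 \sqrt{15}$)
$- 2 \left(-7 + U{\left(0 \right)}\right) = - 2 \left(-7 - 2 \sqrt{15}\right) = 14 + 4 \sqrt{15}$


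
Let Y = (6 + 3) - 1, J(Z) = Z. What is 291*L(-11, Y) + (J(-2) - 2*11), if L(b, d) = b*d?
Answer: -25632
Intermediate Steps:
Y = 8 (Y = 9 - 1 = 8)
291*L(-11, Y) + (J(-2) - 2*11) = 291*(-11*8) + (-2 - 2*11) = 291*(-88) + (-2 - 22) = -25608 - 24 = -25632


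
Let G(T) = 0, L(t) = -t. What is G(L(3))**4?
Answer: 0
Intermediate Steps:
G(L(3))**4 = 0**4 = 0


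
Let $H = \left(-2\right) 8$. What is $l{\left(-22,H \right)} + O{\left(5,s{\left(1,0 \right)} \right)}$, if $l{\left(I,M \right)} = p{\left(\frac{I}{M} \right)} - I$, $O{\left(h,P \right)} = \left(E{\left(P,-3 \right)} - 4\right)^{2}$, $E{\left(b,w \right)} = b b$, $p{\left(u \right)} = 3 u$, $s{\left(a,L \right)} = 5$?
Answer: $\frac{3737}{8} \approx 467.13$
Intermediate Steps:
$H = -16$
$E{\left(b,w \right)} = b^{2}$
$O{\left(h,P \right)} = \left(-4 + P^{2}\right)^{2}$ ($O{\left(h,P \right)} = \left(P^{2} - 4\right)^{2} = \left(-4 + P^{2}\right)^{2}$)
$l{\left(I,M \right)} = - I + \frac{3 I}{M}$ ($l{\left(I,M \right)} = 3 \frac{I}{M} - I = \frac{3 I}{M} - I = - I + \frac{3 I}{M}$)
$l{\left(-22,H \right)} + O{\left(5,s{\left(1,0 \right)} \right)} = - \frac{22 \left(3 - -16\right)}{-16} + \left(-4 + 5^{2}\right)^{2} = \left(-22\right) \left(- \frac{1}{16}\right) \left(3 + 16\right) + \left(-4 + 25\right)^{2} = \left(-22\right) \left(- \frac{1}{16}\right) 19 + 21^{2} = \frac{209}{8} + 441 = \frac{3737}{8}$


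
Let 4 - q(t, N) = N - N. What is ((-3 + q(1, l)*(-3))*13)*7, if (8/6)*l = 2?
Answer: -1365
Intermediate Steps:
l = 3/2 (l = (¾)*2 = 3/2 ≈ 1.5000)
q(t, N) = 4 (q(t, N) = 4 - (N - N) = 4 - 1*0 = 4 + 0 = 4)
((-3 + q(1, l)*(-3))*13)*7 = ((-3 + 4*(-3))*13)*7 = ((-3 - 12)*13)*7 = -15*13*7 = -195*7 = -1365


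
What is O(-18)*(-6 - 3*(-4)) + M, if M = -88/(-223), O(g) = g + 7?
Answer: -14630/223 ≈ -65.605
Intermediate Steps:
O(g) = 7 + g
M = 88/223 (M = -88*(-1/223) = 88/223 ≈ 0.39462)
O(-18)*(-6 - 3*(-4)) + M = (7 - 18)*(-6 - 3*(-4)) + 88/223 = -11*(-6 + 12) + 88/223 = -11*6 + 88/223 = -66 + 88/223 = -14630/223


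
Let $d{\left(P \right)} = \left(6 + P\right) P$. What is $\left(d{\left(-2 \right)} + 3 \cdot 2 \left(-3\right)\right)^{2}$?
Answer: $676$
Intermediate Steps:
$d{\left(P \right)} = P \left(6 + P\right)$
$\left(d{\left(-2 \right)} + 3 \cdot 2 \left(-3\right)\right)^{2} = \left(- 2 \left(6 - 2\right) + 3 \cdot 2 \left(-3\right)\right)^{2} = \left(\left(-2\right) 4 + 6 \left(-3\right)\right)^{2} = \left(-8 - 18\right)^{2} = \left(-26\right)^{2} = 676$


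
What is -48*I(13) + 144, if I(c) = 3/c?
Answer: 1728/13 ≈ 132.92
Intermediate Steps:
-48*I(13) + 144 = -144/13 + 144 = 1728/13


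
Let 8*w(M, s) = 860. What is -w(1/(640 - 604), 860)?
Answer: -215/2 ≈ -107.50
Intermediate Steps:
w(M, s) = 215/2 (w(M, s) = (⅛)*860 = 215/2)
-w(1/(640 - 604), 860) = -1*215/2 = -215/2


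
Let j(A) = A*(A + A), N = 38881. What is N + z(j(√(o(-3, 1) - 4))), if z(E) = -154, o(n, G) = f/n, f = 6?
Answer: 38727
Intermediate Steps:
o(n, G) = 6/n
j(A) = 2*A² (j(A) = A*(2*A) = 2*A²)
N + z(j(√(o(-3, 1) - 4))) = 38881 - 154 = 38727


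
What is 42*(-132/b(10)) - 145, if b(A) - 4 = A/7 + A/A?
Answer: -5037/5 ≈ -1007.4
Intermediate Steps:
b(A) = 5 + A/7 (b(A) = 4 + (A/7 + A/A) = 4 + (A*(⅐) + 1) = 4 + (A/7 + 1) = 4 + (1 + A/7) = 5 + A/7)
42*(-132/b(10)) - 145 = 42*(-132/(5 + (⅐)*10)) - 145 = 42*(-132/(5 + 10/7)) - 145 = 42*(-132/45/7) - 145 = 42*(-132*7/45) - 145 = 42*(-308/15) - 145 = -4312/5 - 145 = -5037/5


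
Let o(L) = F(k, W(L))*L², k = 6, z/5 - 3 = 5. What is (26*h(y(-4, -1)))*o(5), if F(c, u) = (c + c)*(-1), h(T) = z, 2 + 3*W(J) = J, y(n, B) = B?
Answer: -312000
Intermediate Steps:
z = 40 (z = 15 + 5*5 = 15 + 25 = 40)
W(J) = -⅔ + J/3
h(T) = 40
F(c, u) = -2*c (F(c, u) = (2*c)*(-1) = -2*c)
o(L) = -12*L² (o(L) = (-2*6)*L² = -12*L²)
(26*h(y(-4, -1)))*o(5) = (26*40)*(-12*5²) = 1040*(-12*25) = 1040*(-300) = -312000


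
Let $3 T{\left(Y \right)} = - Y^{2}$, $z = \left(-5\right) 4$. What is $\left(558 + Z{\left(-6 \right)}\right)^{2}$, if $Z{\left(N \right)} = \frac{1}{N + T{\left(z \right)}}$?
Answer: $\frac{54401364081}{174724} \approx 3.1136 \cdot 10^{5}$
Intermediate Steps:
$z = -20$
$T{\left(Y \right)} = - \frac{Y^{2}}{3}$ ($T{\left(Y \right)} = \frac{\left(-1\right) Y^{2}}{3} = - \frac{Y^{2}}{3}$)
$Z{\left(N \right)} = \frac{1}{- \frac{400}{3} + N}$ ($Z{\left(N \right)} = \frac{1}{N - \frac{\left(-20\right)^{2}}{3}} = \frac{1}{N - \frac{400}{3}} = \frac{1}{- \frac{400}{3} + N}$)
$\left(558 + Z{\left(-6 \right)}\right)^{2} = \left(558 + \frac{3}{-400 + 3 \left(-6\right)}\right)^{2} = \left(558 + \frac{3}{-400 - 18}\right)^{2} = \left(558 + \frac{3}{-418}\right)^{2} = \left(558 + 3 \left(- \frac{1}{418}\right)\right)^{2} = \left(558 - \frac{3}{418}\right)^{2} = \left(\frac{233241}{418}\right)^{2} = \frac{54401364081}{174724}$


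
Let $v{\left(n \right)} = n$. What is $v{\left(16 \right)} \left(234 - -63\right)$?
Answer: $4752$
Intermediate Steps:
$v{\left(16 \right)} \left(234 - -63\right) = 16 \left(234 - -63\right) = 16 \left(234 + \left(-116 + 179\right)\right) = 16 \left(234 + 63\right) = 16 \cdot 297 = 4752$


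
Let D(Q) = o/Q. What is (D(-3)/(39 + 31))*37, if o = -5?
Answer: 37/42 ≈ 0.88095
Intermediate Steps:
D(Q) = -5/Q
(D(-3)/(39 + 31))*37 = ((-5/(-3))/(39 + 31))*37 = (-5*(-⅓)/70)*37 = ((5/3)*(1/70))*37 = (1/42)*37 = 37/42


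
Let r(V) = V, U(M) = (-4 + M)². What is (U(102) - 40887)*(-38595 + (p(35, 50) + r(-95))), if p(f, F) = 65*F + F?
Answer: 1107105370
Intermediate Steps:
p(f, F) = 66*F
(U(102) - 40887)*(-38595 + (p(35, 50) + r(-95))) = ((-4 + 102)² - 40887)*(-38595 + (66*50 - 95)) = (98² - 40887)*(-38595 + (3300 - 95)) = (9604 - 40887)*(-38595 + 3205) = -31283*(-35390) = 1107105370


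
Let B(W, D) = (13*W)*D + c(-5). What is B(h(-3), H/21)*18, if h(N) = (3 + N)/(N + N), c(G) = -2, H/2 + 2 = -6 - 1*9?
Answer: -36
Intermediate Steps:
H = -34 (H = -4 + 2*(-6 - 1*9) = -4 + 2*(-6 - 9) = -4 + 2*(-15) = -4 - 30 = -34)
h(N) = (3 + N)/(2*N) (h(N) = (3 + N)/((2*N)) = (3 + N)*(1/(2*N)) = (3 + N)/(2*N))
B(W, D) = -2 + 13*D*W (B(W, D) = (13*W)*D - 2 = 13*D*W - 2 = -2 + 13*D*W)
B(h(-3), H/21)*18 = (-2 + 13*(-34/21)*((½)*(3 - 3)/(-3)))*18 = (-2 + 13*(-34*1/21)*((½)*(-⅓)*0))*18 = (-2 + 13*(-34/21)*0)*18 = (-2 + 0)*18 = -2*18 = -36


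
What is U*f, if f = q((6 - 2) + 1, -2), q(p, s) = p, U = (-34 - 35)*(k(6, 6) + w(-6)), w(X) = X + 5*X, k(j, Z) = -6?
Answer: 14490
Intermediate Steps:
w(X) = 6*X
U = 2898 (U = (-34 - 35)*(-6 + 6*(-6)) = -69*(-6 - 36) = -69*(-42) = 2898)
f = 5 (f = (6 - 2) + 1 = 4 + 1 = 5)
U*f = 2898*5 = 14490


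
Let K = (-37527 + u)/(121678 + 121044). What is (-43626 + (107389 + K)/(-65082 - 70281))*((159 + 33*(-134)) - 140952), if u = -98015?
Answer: 34691464524622871280/5475929681 ≈ 6.3353e+9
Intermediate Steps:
K = -67771/121361 (K = (-37527 - 98015)/(121678 + 121044) = -135542/242722 = -135542*1/242722 = -67771/121361 ≈ -0.55842)
(-43626 + (107389 + K)/(-65082 - 70281))*((159 + 33*(-134)) - 140952) = (-43626 + (107389 - 67771/121361)/(-65082 - 70281))*((159 + 33*(-134)) - 140952) = (-43626 + (13032768658/121361)/(-135363))*((159 - 4422) - 140952) = (-43626 + (13032768658/121361)*(-1/135363))*(-4263 - 140952) = (-43626 - 13032768658/16427789043)*(-145215) = -716691757558576/16427789043*(-145215) = 34691464524622871280/5475929681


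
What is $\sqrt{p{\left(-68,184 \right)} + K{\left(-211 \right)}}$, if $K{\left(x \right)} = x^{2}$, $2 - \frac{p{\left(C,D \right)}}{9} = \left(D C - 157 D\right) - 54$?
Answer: $5 \sqrt{16705} \approx 646.24$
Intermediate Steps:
$p{\left(C,D \right)} = 504 + 1413 D - 9 C D$ ($p{\left(C,D \right)} = 18 - 9 \left(\left(D C - 157 D\right) - 54\right) = 18 - 9 \left(\left(C D - 157 D\right) - 54\right) = 18 - 9 \left(\left(- 157 D + C D\right) - 54\right) = 18 - 9 \left(-54 - 157 D + C D\right) = 18 + \left(486 + 1413 D - 9 C D\right) = 504 + 1413 D - 9 C D$)
$\sqrt{p{\left(-68,184 \right)} + K{\left(-211 \right)}} = \sqrt{\left(504 + 1413 \cdot 184 - \left(-612\right) 184\right) + \left(-211\right)^{2}} = \sqrt{\left(504 + 259992 + 112608\right) + 44521} = \sqrt{373104 + 44521} = \sqrt{417625} = 5 \sqrt{16705}$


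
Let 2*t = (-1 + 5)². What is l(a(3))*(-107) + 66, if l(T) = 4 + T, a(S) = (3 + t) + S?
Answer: -1860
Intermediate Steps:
t = 8 (t = (-1 + 5)²/2 = (½)*4² = (½)*16 = 8)
a(S) = 11 + S (a(S) = (3 + 8) + S = 11 + S)
l(a(3))*(-107) + 66 = (4 + (11 + 3))*(-107) + 66 = (4 + 14)*(-107) + 66 = 18*(-107) + 66 = -1926 + 66 = -1860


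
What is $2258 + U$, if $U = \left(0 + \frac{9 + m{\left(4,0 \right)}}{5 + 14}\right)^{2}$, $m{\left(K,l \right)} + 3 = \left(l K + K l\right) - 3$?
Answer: $\frac{815147}{361} \approx 2258.0$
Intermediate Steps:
$m{\left(K,l \right)} = -6 + 2 K l$ ($m{\left(K,l \right)} = -3 - \left(3 - K l - l K\right) = -3 + \left(\left(K l + K l\right) - 3\right) = -3 + \left(2 K l - 3\right) = -3 + \left(-3 + 2 K l\right) = -6 + 2 K l$)
$U = \frac{9}{361}$ ($U = \left(0 + \frac{9 - \left(6 - 0\right)}{5 + 14}\right)^{2} = \left(0 + \frac{9 + \left(-6 + 0\right)}{19}\right)^{2} = \left(0 + \left(9 - 6\right) \frac{1}{19}\right)^{2} = \left(0 + 3 \cdot \frac{1}{19}\right)^{2} = \left(0 + \frac{3}{19}\right)^{2} = \left(\frac{3}{19}\right)^{2} = \frac{9}{361} \approx 0.024931$)
$2258 + U = 2258 + \frac{9}{361} = \frac{815147}{361}$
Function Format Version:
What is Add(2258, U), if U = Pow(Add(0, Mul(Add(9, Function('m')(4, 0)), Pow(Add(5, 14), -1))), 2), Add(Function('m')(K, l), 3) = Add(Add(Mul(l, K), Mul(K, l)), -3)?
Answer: Rational(815147, 361) ≈ 2258.0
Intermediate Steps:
Function('m')(K, l) = Add(-6, Mul(2, K, l)) (Function('m')(K, l) = Add(-3, Add(Add(Mul(l, K), Mul(K, l)), -3)) = Add(-3, Add(Add(Mul(K, l), Mul(K, l)), -3)) = Add(-3, Add(Mul(2, K, l), -3)) = Add(-3, Add(-3, Mul(2, K, l))) = Add(-6, Mul(2, K, l)))
U = Rational(9, 361) (U = Pow(Add(0, Mul(Add(9, Add(-6, Mul(2, 4, 0))), Pow(Add(5, 14), -1))), 2) = Pow(Add(0, Mul(Add(9, Add(-6, 0)), Pow(19, -1))), 2) = Pow(Add(0, Mul(Add(9, -6), Rational(1, 19))), 2) = Pow(Add(0, Mul(3, Rational(1, 19))), 2) = Pow(Add(0, Rational(3, 19)), 2) = Pow(Rational(3, 19), 2) = Rational(9, 361) ≈ 0.024931)
Add(2258, U) = Add(2258, Rational(9, 361)) = Rational(815147, 361)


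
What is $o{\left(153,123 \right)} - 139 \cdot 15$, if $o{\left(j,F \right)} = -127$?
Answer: $-2212$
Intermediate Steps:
$o{\left(153,123 \right)} - 139 \cdot 15 = -127 - 139 \cdot 15 = -127 - 2085 = -2212$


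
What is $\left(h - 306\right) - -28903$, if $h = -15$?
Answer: $28582$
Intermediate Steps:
$\left(h - 306\right) - -28903 = \left(-15 - 306\right) - -28903 = \left(-15 - 306\right) + 28903 = -321 + 28903 = 28582$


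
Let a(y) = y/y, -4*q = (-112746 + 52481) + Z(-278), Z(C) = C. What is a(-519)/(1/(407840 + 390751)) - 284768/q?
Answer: 48347955841/60543 ≈ 7.9857e+5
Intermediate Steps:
q = 60543/4 (q = -((-112746 + 52481) - 278)/4 = -(-60265 - 278)/4 = -¼*(-60543) = 60543/4 ≈ 15136.)
a(y) = 1
a(-519)/(1/(407840 + 390751)) - 284768/q = 1/1/(407840 + 390751) - 284768/60543/4 = 1/1/798591 - 284768*4/60543 = 1/(1/798591) - 1139072/60543 = 1*798591 - 1139072/60543 = 798591 - 1139072/60543 = 48347955841/60543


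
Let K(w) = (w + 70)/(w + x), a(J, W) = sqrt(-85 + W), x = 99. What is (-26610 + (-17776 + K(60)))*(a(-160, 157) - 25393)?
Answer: 179204596892/159 - 14114488*sqrt(2)/53 ≈ 1.1267e+9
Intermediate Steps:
K(w) = (70 + w)/(99 + w) (K(w) = (w + 70)/(w + 99) = (70 + w)/(99 + w))
(-26610 + (-17776 + K(60)))*(a(-160, 157) - 25393) = (-26610 + (-17776 + (70 + 60)/(99 + 60)))*(sqrt(-85 + 157) - 25393) = (-26610 + (-17776 + 130/159))*(sqrt(72) - 25393) = (-26610 + (-17776 + (1/159)*130))*(6*sqrt(2) - 25393) = (-26610 + (-17776 + 130/159))*(-25393 + 6*sqrt(2)) = (-26610 - 2826254/159)*(-25393 + 6*sqrt(2)) = -7057244*(-25393 + 6*sqrt(2))/159 = 179204596892/159 - 14114488*sqrt(2)/53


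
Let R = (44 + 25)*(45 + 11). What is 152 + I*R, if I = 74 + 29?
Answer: 398144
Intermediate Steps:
R = 3864 (R = 69*56 = 3864)
I = 103
152 + I*R = 152 + 103*3864 = 152 + 397992 = 398144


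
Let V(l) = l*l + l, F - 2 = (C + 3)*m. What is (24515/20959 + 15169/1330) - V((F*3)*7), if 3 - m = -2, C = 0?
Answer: -508900255257/3982210 ≈ -1.2779e+5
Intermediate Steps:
m = 5 (m = 3 - 1*(-2) = 3 + 2 = 5)
F = 17 (F = 2 + (0 + 3)*5 = 2 + 3*5 = 2 + 15 = 17)
V(l) = l + l² (V(l) = l² + l = l + l²)
(24515/20959 + 15169/1330) - V((F*3)*7) = (24515/20959 + 15169/1330) - (17*3)*7*(1 + (17*3)*7) = (24515*(1/20959) + 15169*(1/1330)) - 51*7*(1 + 51*7) = (24515/20959 + 2167/190) - 357*(1 + 357) = 50076003/3982210 - 357*358 = 50076003/3982210 - 1*127806 = 50076003/3982210 - 127806 = -508900255257/3982210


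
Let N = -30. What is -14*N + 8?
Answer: 428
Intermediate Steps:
-14*N + 8 = -14*(-30) + 8 = 420 + 8 = 428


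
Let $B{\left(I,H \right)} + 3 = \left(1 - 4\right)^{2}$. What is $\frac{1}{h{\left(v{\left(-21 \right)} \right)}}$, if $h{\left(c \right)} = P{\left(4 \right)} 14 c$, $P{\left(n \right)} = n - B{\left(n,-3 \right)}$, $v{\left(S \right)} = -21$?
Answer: $\frac{1}{588} \approx 0.0017007$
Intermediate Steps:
$B{\left(I,H \right)} = 6$ ($B{\left(I,H \right)} = -3 + \left(1 - 4\right)^{2} = -3 + \left(-3\right)^{2} = -3 + 9 = 6$)
$P{\left(n \right)} = -6 + n$ ($P{\left(n \right)} = n - 6 = -6 + n$)
$h{\left(c \right)} = - 28 c$ ($h{\left(c \right)} = \left(-6 + 4\right) 14 c = \left(-2\right) 14 c = - 28 c$)
$\frac{1}{h{\left(v{\left(-21 \right)} \right)}} = \frac{1}{\left(-28\right) \left(-21\right)} = \frac{1}{588}$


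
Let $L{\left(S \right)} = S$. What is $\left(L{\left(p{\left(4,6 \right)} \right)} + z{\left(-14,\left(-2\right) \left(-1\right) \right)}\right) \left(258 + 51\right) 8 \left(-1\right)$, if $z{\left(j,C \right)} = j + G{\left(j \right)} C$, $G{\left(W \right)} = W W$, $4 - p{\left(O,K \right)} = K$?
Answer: $-929472$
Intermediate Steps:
$p{\left(O,K \right)} = 4 - K$
$G{\left(W \right)} = W^{2}$
$z{\left(j,C \right)} = j + C j^{2}$ ($z{\left(j,C \right)} = j + j^{2} C = j + C j^{2}$)
$\left(L{\left(p{\left(4,6 \right)} \right)} + z{\left(-14,\left(-2\right) \left(-1\right) \right)}\right) \left(258 + 51\right) 8 \left(-1\right) = \left(\left(4 - 6\right) - 14 \left(1 + \left(-2\right) \left(-1\right) \left(-14\right)\right)\right) \left(258 + 51\right) 8 \left(-1\right) = \left(\left(4 - 6\right) - 14 \left(1 + 2 \left(-14\right)\right)\right) 309 \left(-8\right) = \left(-2 - 14 \left(1 - 28\right)\right) 309 \left(-8\right) = \left(-2 - -378\right) 309 \left(-8\right) = \left(-2 + 378\right) 309 \left(-8\right) = 376 \cdot 309 \left(-8\right) = 116184 \left(-8\right) = -929472$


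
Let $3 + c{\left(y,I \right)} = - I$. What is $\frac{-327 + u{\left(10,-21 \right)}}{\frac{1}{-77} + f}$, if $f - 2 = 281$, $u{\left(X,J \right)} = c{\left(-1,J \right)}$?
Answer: $- \frac{23793}{21790} \approx -1.0919$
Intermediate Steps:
$c{\left(y,I \right)} = -3 - I$
$u{\left(X,J \right)} = -3 - J$
$f = 283$ ($f = 2 + 281 = 283$)
$\frac{-327 + u{\left(10,-21 \right)}}{\frac{1}{-77} + f} = \frac{-327 - -18}{\frac{1}{-77} + 283} = \frac{-327 + \left(-3 + 21\right)}{- \frac{1}{77} + 283} = \frac{-327 + 18}{\frac{21790}{77}} = \left(-309\right) \frac{77}{21790} = - \frac{23793}{21790}$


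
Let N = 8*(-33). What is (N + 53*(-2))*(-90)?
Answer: 33300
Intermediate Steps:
N = -264
(N + 53*(-2))*(-90) = (-264 + 53*(-2))*(-90) = (-264 - 106)*(-90) = -370*(-90) = 33300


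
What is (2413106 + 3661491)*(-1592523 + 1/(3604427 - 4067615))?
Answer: -4480850807769415025/463188 ≈ -9.6739e+12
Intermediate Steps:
(2413106 + 3661491)*(-1592523 + 1/(3604427 - 4067615)) = 6074597*(-1592523 + 1/(-463188)) = 6074597*(-1592523 - 1/463188) = 6074597*(-737637543325/463188) = -4480850807769415025/463188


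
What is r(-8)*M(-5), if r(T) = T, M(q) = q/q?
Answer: -8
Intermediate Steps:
M(q) = 1
r(-8)*M(-5) = -8*1 = -8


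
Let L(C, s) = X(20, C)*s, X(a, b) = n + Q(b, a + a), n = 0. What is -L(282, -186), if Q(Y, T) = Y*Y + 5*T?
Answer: 14828664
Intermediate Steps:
Q(Y, T) = Y² + 5*T
X(a, b) = b² + 10*a (X(a, b) = 0 + (b² + 5*(a + a)) = 0 + (b² + 5*(2*a)) = 0 + (b² + 10*a) = b² + 10*a)
L(C, s) = s*(200 + C²) (L(C, s) = (C² + 10*20)*s = (C² + 200)*s = (200 + C²)*s = s*(200 + C²))
-L(282, -186) = -(-186)*(200 + 282²) = -(-186)*(200 + 79524) = -(-186)*79724 = -1*(-14828664) = 14828664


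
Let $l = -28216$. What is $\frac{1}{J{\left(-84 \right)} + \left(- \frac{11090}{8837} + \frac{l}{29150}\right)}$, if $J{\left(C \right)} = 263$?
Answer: $\frac{128799275}{33587900179} \approx 0.0038347$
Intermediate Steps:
$\frac{1}{J{\left(-84 \right)} + \left(- \frac{11090}{8837} + \frac{l}{29150}\right)} = \frac{1}{263 - \left(\frac{11090}{8837} + \frac{14108}{14575}\right)} = \frac{1}{263 - \frac{286309146}{128799275}} = \frac{1}{\frac{33587900179}{128799275}} = \frac{128799275}{33587900179}$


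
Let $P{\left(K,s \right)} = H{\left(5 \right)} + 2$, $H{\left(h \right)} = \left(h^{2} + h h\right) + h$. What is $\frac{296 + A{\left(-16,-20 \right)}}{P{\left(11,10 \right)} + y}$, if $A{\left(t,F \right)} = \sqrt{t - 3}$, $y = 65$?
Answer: $\frac{148}{61} + \frac{i \sqrt{19}}{122} \approx 2.4262 + 0.035729 i$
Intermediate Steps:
$H{\left(h \right)} = h + 2 h^{2}$ ($H{\left(h \right)} = \left(h^{2} + h^{2}\right) + h = 2 h^{2} + h = h + 2 h^{2}$)
$A{\left(t,F \right)} = \sqrt{-3 + t}$
$P{\left(K,s \right)} = 57$ ($P{\left(K,s \right)} = 5 \left(1 + 2 \cdot 5\right) + 2 = 5 \left(1 + 10\right) + 2 = 5 \cdot 11 + 2 = 55 + 2 = 57$)
$\frac{296 + A{\left(-16,-20 \right)}}{P{\left(11,10 \right)} + y} = \frac{296 + \sqrt{-3 - 16}}{57 + 65} = \frac{296 + \sqrt{-19}}{122} = \left(296 + i \sqrt{19}\right) \frac{1}{122} = \frac{148}{61} + \frac{i \sqrt{19}}{122}$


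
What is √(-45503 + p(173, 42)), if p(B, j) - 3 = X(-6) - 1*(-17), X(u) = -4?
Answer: I*√45487 ≈ 213.28*I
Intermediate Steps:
p(B, j) = 16 (p(B, j) = 3 + (-4 - 1*(-17)) = 3 + (-4 + 17) = 3 + 13 = 16)
√(-45503 + p(173, 42)) = √(-45503 + 16) = √(-45487) = I*√45487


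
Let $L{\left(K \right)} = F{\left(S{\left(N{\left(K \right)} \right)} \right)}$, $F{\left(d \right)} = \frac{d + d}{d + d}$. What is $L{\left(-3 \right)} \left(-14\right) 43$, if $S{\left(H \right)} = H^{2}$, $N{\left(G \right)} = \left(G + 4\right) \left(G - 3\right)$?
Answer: $-602$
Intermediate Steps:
$N{\left(G \right)} = \left(-3 + G\right) \left(4 + G\right)$ ($N{\left(G \right)} = \left(4 + G\right) \left(-3 + G\right) = \left(-3 + G\right) \left(4 + G\right)$)
$F{\left(d \right)} = 1$ ($F{\left(d \right)} = \frac{2 d}{2 d} = 2 d \frac{1}{2 d} = 1$)
$L{\left(K \right)} = 1$
$L{\left(-3 \right)} \left(-14\right) 43 = 1 \left(-14\right) 43 = \left(-14\right) 43 = -602$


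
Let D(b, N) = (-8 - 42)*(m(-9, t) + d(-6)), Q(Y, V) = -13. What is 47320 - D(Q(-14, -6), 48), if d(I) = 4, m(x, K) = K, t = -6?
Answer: 47220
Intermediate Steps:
D(b, N) = 100 (D(b, N) = (-8 - 42)*(-6 + 4) = -50*(-2) = 100)
47320 - D(Q(-14, -6), 48) = 47320 - 1*100 = 47320 - 100 = 47220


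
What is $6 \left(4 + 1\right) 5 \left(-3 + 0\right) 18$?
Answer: $-8100$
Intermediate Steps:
$6 \left(4 + 1\right) 5 \left(-3 + 0\right) 18 = 6 \cdot 5 \cdot 5 \left(-3\right) 18 = 30 \left(-15\right) 18 = \left(-450\right) 18 = -8100$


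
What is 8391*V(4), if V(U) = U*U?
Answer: 134256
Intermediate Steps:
V(U) = U²
8391*V(4) = 8391*4² = 8391*16 = 134256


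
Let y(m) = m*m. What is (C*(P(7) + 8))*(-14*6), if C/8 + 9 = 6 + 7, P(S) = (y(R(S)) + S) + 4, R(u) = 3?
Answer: -75264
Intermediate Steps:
y(m) = m²
P(S) = 13 + S (P(S) = (3² + S) + 4 = (9 + S) + 4 = 13 + S)
C = 32 (C = -72 + 8*(6 + 7) = -72 + 8*13 = -72 + 104 = 32)
(C*(P(7) + 8))*(-14*6) = (32*((13 + 7) + 8))*(-14*6) = (32*(20 + 8))*(-84) = (32*28)*(-84) = 896*(-84) = -75264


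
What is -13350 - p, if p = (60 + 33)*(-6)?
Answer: -12792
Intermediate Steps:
p = -558 (p = 93*(-6) = -558)
-13350 - p = -13350 - 1*(-558) = -13350 + 558 = -12792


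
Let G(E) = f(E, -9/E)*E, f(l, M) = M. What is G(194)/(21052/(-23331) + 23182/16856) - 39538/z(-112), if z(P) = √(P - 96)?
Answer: -252814716/13286195 + 19769*I*√13/26 ≈ -19.028 + 2741.5*I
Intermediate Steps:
G(E) = -9 (G(E) = (-9/E)*E = -9)
z(P) = √(-96 + P)
G(194)/(21052/(-23331) + 23182/16856) - 39538/z(-112) = -9/(21052/(-23331) + 23182/16856) - 39538/√(-96 - 112) = -9/(21052*(-1/23331) + 23182*(1/16856)) - 39538*(-I*√13/52) = -9/(-21052/23331 + 11591/8428) - 39538*(-I*√13/52) = -9/13286195/28090524 - (-19769)*I*√13/26 = -9*28090524/13286195 + 19769*I*√13/26 = -252814716/13286195 + 19769*I*√13/26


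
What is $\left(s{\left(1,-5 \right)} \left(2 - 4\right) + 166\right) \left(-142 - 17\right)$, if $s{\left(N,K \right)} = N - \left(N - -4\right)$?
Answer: $-27666$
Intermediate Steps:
$s{\left(N,K \right)} = -4$ ($s{\left(N,K \right)} = N - \left(N + 4\right) = N - \left(4 + N\right) = -4$)
$\left(s{\left(1,-5 \right)} \left(2 - 4\right) + 166\right) \left(-142 - 17\right) = \left(- 4 \left(2 - 4\right) + 166\right) \left(-142 - 17\right) = \left(\left(-4\right) \left(-2\right) + 166\right) \left(-159\right) = \left(8 + 166\right) \left(-159\right) = 174 \left(-159\right) = -27666$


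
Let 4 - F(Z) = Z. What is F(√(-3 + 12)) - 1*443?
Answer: -442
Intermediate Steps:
F(Z) = 4 - Z
F(√(-3 + 12)) - 1*443 = (4 - √(-3 + 12)) - 1*443 = (4 - √9) - 443 = (4 - 1*3) - 443 = (4 - 3) - 443 = 1 - 443 = -442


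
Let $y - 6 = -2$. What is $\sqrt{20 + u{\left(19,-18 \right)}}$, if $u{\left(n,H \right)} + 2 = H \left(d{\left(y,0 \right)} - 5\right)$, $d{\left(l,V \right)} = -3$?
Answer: $9 \sqrt{2} \approx 12.728$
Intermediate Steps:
$y = 4$ ($y = 6 - 2 = 4$)
$u{\left(n,H \right)} = -2 - 8 H$ ($u{\left(n,H \right)} = -2 + H \left(-3 - 5\right) = -2 + H \left(-8\right) = -2 - 8 H$)
$\sqrt{20 + u{\left(19,-18 \right)}} = \sqrt{20 - -142} = \sqrt{20 + \left(-2 + 144\right)} = \sqrt{20 + 142} = \sqrt{162} = 9 \sqrt{2}$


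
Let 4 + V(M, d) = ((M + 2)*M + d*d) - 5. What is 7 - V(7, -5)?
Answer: -72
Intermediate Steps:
V(M, d) = -9 + d² + M*(2 + M) (V(M, d) = -4 + (((M + 2)*M + d*d) - 5) = -4 + (((2 + M)*M + d²) - 5) = -4 + ((M*(2 + M) + d²) - 5) = -4 + ((d² + M*(2 + M)) - 5) = -4 + (-5 + d² + M*(2 + M)) = -9 + d² + M*(2 + M))
7 - V(7, -5) = 7 - (-9 + 7² + (-5)² + 2*7) = 7 - (-9 + 49 + 25 + 14) = 7 - 1*79 = 7 - 79 = -72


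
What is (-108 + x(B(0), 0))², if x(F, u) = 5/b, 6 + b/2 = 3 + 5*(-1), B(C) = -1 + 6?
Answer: 3003289/256 ≈ 11732.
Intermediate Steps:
B(C) = 5
b = -16 (b = -12 + 2*(3 + 5*(-1)) = -12 + 2*(3 - 5) = -12 + 2*(-2) = -12 - 4 = -16)
x(F, u) = -5/16 (x(F, u) = 5/(-16) = 5*(-1/16) = -5/16)
(-108 + x(B(0), 0))² = (-108 - 5/16)² = (-1733/16)² = 3003289/256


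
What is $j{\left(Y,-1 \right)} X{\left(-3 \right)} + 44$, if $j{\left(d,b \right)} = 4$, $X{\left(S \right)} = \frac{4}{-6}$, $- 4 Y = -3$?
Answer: $\frac{124}{3} \approx 41.333$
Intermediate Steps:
$Y = \frac{3}{4}$ ($Y = \left(- \frac{1}{4}\right) \left(-3\right) = \frac{3}{4} \approx 0.75$)
$X{\left(S \right)} = - \frac{2}{3}$ ($X{\left(S \right)} = 4 \left(- \frac{1}{6}\right) = - \frac{2}{3}$)
$j{\left(Y,-1 \right)} X{\left(-3 \right)} + 44 = 4 \left(- \frac{2}{3}\right) + 44 = - \frac{8}{3} + 44 = \frac{124}{3}$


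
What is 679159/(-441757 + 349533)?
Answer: -679159/92224 ≈ -7.3642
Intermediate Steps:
679159/(-441757 + 349533) = 679159/(-92224) = 679159*(-1/92224) = -679159/92224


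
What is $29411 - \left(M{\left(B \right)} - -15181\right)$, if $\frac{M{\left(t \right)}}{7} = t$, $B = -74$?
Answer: $14748$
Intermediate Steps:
$M{\left(t \right)} = 7 t$
$29411 - \left(M{\left(B \right)} - -15181\right) = 29411 - \left(7 \left(-74\right) - -15181\right) = 29411 - \left(-518 + 15181\right) = 29411 - 14663 = 14748$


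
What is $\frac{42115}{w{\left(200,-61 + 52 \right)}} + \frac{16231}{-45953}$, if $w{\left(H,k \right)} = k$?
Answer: $- \frac{1935456674}{413577} \approx -4679.8$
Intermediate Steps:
$\frac{42115}{w{\left(200,-61 + 52 \right)}} + \frac{16231}{-45953} = \frac{42115}{-61 + 52} + \frac{16231}{-45953} = \frac{42115}{-9} + 16231 \left(- \frac{1}{45953}\right) = 42115 \left(- \frac{1}{9}\right) - \frac{16231}{45953} = - \frac{42115}{9} - \frac{16231}{45953} = - \frac{1935456674}{413577}$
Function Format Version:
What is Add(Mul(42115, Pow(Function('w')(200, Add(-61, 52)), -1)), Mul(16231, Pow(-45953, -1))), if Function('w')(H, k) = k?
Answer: Rational(-1935456674, 413577) ≈ -4679.8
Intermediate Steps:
Add(Mul(42115, Pow(Function('w')(200, Add(-61, 52)), -1)), Mul(16231, Pow(-45953, -1))) = Add(Mul(42115, Pow(Add(-61, 52), -1)), Mul(16231, Pow(-45953, -1))) = Add(Mul(42115, Pow(-9, -1)), Mul(16231, Rational(-1, 45953))) = Add(Mul(42115, Rational(-1, 9)), Rational(-16231, 45953)) = Add(Rational(-42115, 9), Rational(-16231, 45953)) = Rational(-1935456674, 413577)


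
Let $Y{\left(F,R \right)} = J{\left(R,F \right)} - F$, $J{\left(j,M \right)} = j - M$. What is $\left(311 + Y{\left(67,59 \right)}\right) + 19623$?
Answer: $19859$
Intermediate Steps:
$Y{\left(F,R \right)} = R - 2 F$ ($Y{\left(F,R \right)} = \left(R - F\right) - F = R - 2 F$)
$\left(311 + Y{\left(67,59 \right)}\right) + 19623 = \left(311 + \left(59 - 134\right)\right) + 19623 = \left(311 - 75\right) + 19623 = 236 + 19623 = 19859$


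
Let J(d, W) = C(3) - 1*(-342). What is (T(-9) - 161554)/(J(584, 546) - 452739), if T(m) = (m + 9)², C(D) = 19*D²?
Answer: 80777/226113 ≈ 0.35724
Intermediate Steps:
J(d, W) = 513 (J(d, W) = 19*3² - 1*(-342) = 19*9 + 342 = 171 + 342 = 513)
T(m) = (9 + m)²
(T(-9) - 161554)/(J(584, 546) - 452739) = ((9 - 9)² - 161554)/(513 - 452739) = (0² - 161554)/(-452226) = (0 - 161554)*(-1/452226) = -161554*(-1/452226) = 80777/226113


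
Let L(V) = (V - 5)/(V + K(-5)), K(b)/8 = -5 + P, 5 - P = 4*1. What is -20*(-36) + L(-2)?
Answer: 24487/34 ≈ 720.21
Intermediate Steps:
P = 1 (P = 5 - 4 = 1)
K(b) = -32 (K(b) = 8*(-5 + 1) = 8*(-4) = -32)
L(V) = (-5 + V)/(-32 + V) (L(V) = (V - 5)/(V - 32) = (-5 + V)/(-32 + V))
-20*(-36) + L(-2) = -20*(-36) + (-5 - 2)/(-32 - 2) = 720 - 7/(-34) = 720 - 1/34*(-7) = 720 + 7/34 = 24487/34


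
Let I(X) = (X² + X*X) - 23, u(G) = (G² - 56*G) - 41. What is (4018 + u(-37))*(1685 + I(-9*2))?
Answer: 17135580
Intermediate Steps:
u(G) = -41 + G² - 56*G
I(X) = -23 + 2*X² (I(X) = (X² + X²) - 23 = 2*X² - 23 = -23 + 2*X²)
(4018 + u(-37))*(1685 + I(-9*2)) = (4018 + (-41 + (-37)² - 56*(-37)))*(1685 + (-23 + 2*(-9*2)²)) = (4018 + (-41 + 1369 + 2072))*(1685 + (-23 + 2*(-18)²)) = (4018 + 3400)*(1685 + (-23 + 2*324)) = 7418*(1685 + (-23 + 648)) = 7418*(1685 + 625) = 7418*2310 = 17135580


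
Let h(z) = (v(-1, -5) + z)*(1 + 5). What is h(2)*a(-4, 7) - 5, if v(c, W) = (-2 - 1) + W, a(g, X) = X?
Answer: -257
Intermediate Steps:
v(c, W) = -3 + W
h(z) = -48 + 6*z (h(z) = ((-3 - 5) + z)*(1 + 5) = (-8 + z)*6 = -48 + 6*z)
h(2)*a(-4, 7) - 5 = (-48 + 6*2)*7 - 5 = (-48 + 12)*7 - 5 = -36*7 - 5 = -252 - 5 = -257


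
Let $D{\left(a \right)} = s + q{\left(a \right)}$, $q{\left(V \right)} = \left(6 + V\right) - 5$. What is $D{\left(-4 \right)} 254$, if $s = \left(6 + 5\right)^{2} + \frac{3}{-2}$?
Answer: $29591$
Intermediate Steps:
$s = \frac{239}{2}$ ($s = 11^{2} + 3 \left(- \frac{1}{2}\right) = 121 - \frac{3}{2} = \frac{239}{2} \approx 119.5$)
$q{\left(V \right)} = 1 + V$
$D{\left(a \right)} = \frac{241}{2} + a$ ($D{\left(a \right)} = \frac{239}{2} + \left(1 + a\right) = \frac{241}{2} + a$)
$D{\left(-4 \right)} 254 = \left(\frac{241}{2} - 4\right) 254 = \frac{233}{2} \cdot 254 = 29591$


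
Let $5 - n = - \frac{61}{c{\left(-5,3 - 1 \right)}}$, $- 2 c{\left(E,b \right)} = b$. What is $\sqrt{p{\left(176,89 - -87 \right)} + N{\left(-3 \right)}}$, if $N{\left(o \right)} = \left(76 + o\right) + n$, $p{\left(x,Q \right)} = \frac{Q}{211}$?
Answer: $\frac{\sqrt{793993}}{211} \approx 4.223$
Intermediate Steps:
$c{\left(E,b \right)} = - \frac{b}{2}$
$p{\left(x,Q \right)} = \frac{Q}{211}$ ($p{\left(x,Q \right)} = Q \frac{1}{211} = \frac{Q}{211}$)
$n = -56$ ($n = 5 - - \frac{61}{\left(- \frac{1}{2}\right) \left(3 - 1\right)} = 5 - - \frac{61}{\left(- \frac{1}{2}\right) 2} = 5 - - \frac{61}{-1} = 5 - \left(-61\right) \left(-1\right) = 5 - 61 = -56$)
$N{\left(o \right)} = 20 + o$ ($N{\left(o \right)} = \left(76 + o\right) - 56 = 20 + o$)
$\sqrt{p{\left(176,89 - -87 \right)} + N{\left(-3 \right)}} = \sqrt{\frac{89 - -87}{211} + \left(20 - 3\right)} = \sqrt{\frac{89 + 87}{211} + 17} = \sqrt{\frac{1}{211} \cdot 176 + 17} = \sqrt{\frac{176}{211} + 17} = \sqrt{\frac{3763}{211}} = \frac{\sqrt{793993}}{211}$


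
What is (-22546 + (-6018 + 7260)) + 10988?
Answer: -10316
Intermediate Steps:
(-22546 + (-6018 + 7260)) + 10988 = (-22546 + 1242) + 10988 = -21304 + 10988 = -10316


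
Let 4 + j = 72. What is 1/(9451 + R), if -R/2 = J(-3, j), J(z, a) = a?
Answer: 1/9315 ≈ 0.00010735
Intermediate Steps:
j = 68 (j = -4 + 72 = 68)
R = -136 (R = -2*68 = -136)
1/(9451 + R) = 1/(9451 - 136) = 1/9315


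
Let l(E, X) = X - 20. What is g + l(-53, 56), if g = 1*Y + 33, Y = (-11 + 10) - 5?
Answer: 63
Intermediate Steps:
l(E, X) = -20 + X
Y = -6 (Y = -1 - 5 = -6)
g = 27 (g = 1*(-6) + 33 = -6 + 33 = 27)
g + l(-53, 56) = 27 + (-20 + 56) = 27 + 36 = 63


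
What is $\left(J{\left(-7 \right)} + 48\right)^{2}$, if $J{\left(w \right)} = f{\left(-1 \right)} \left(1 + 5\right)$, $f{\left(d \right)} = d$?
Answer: $1764$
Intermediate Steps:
$J{\left(w \right)} = -6$ ($J{\left(w \right)} = - (1 + 5) = \left(-1\right) 6 = -6$)
$\left(J{\left(-7 \right)} + 48\right)^{2} = \left(-6 + 48\right)^{2} = 42^{2} = 1764$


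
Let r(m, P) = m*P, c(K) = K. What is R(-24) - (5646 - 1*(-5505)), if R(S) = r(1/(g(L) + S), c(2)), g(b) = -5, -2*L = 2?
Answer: -323381/29 ≈ -11151.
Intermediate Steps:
L = -1 (L = -½*2 = -1)
r(m, P) = P*m
R(S) = 2/(-5 + S)
R(-24) - (5646 - 1*(-5505)) = 2/(-5 - 24) - (5646 - 1*(-5505)) = 2/(-29) - (5646 + 5505) = 2*(-1/29) - 1*11151 = -2/29 - 11151 = -323381/29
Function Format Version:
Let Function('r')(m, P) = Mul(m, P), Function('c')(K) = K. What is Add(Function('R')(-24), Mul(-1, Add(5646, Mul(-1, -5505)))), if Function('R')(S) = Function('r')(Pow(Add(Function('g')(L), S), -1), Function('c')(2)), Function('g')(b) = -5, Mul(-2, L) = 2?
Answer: Rational(-323381, 29) ≈ -11151.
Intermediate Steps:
L = -1 (L = Mul(Rational(-1, 2), 2) = -1)
Function('r')(m, P) = Mul(P, m)
Function('R')(S) = Mul(2, Pow(Add(-5, S), -1))
Add(Function('R')(-24), Mul(-1, Add(5646, Mul(-1, -5505)))) = Add(Mul(2, Pow(Add(-5, -24), -1)), Mul(-1, Add(5646, Mul(-1, -5505)))) = Add(Mul(2, Pow(-29, -1)), Mul(-1, Add(5646, 5505))) = Add(Mul(2, Rational(-1, 29)), Mul(-1, 11151)) = Add(Rational(-2, 29), -11151) = Rational(-323381, 29)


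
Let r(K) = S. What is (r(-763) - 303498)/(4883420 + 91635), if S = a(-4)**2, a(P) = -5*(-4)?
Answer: -303098/4975055 ≈ -0.060924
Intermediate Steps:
a(P) = 20
S = 400 (S = 20**2 = 400)
r(K) = 400
(r(-763) - 303498)/(4883420 + 91635) = (400 - 303498)/(4883420 + 91635) = -303098/4975055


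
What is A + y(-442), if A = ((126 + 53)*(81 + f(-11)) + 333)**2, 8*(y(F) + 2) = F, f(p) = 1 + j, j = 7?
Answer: 1058070555/4 ≈ 2.6452e+8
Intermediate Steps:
f(p) = 8 (f(p) = 1 + 7 = 8)
y(F) = -2 + F/8
A = 264517696 (A = ((126 + 53)*(81 + 8) + 333)**2 = (179*89 + 333)**2 = (15931 + 333)**2 = 16264**2 = 264517696)
A + y(-442) = 264517696 + (-2 + (1/8)*(-442)) = 264517696 + (-2 - 221/4) = 264517696 - 229/4 = 1058070555/4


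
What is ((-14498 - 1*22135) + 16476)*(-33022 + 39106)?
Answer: -122635188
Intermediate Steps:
((-14498 - 1*22135) + 16476)*(-33022 + 39106) = ((-14498 - 22135) + 16476)*6084 = (-36633 + 16476)*6084 = -20157*6084 = -122635188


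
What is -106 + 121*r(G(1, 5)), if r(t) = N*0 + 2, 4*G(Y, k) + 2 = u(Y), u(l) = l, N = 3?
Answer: 136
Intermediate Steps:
G(Y, k) = -1/2 + Y/4
r(t) = 2 (r(t) = 3*0 + 2 = 0 + 2 = 2)
-106 + 121*r(G(1, 5)) = -106 + 121*2 = -106 + 242 = 136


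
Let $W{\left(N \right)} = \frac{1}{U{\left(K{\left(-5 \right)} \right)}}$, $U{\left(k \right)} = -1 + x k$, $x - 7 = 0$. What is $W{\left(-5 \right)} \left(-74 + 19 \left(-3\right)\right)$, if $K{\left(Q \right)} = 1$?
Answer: $- \frac{131}{6} \approx -21.833$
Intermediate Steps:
$x = 7$ ($x = 7 + 0 = 7$)
$U{\left(k \right)} = -1 + 7 k$
$W{\left(N \right)} = \frac{1}{6}$ ($W{\left(N \right)} = \frac{1}{-1 + 7 \cdot 1} = \frac{1}{-1 + 7} = \frac{1}{6}$)
$W{\left(-5 \right)} \left(-74 + 19 \left(-3\right)\right) = \frac{-74 + 19 \left(-3\right)}{6} = \frac{-74 - 57}{6} = \frac{1}{6} \left(-131\right) = - \frac{131}{6}$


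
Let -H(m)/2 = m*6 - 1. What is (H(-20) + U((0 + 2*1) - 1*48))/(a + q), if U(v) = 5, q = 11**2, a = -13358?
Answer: -247/13237 ≈ -0.018660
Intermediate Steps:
H(m) = 2 - 12*m (H(m) = -2*(m*6 - 1) = -2*(6*m - 1) = -2*(-1 + 6*m) = 2 - 12*m)
q = 121
(H(-20) + U((0 + 2*1) - 1*48))/(a + q) = ((2 - 12*(-20)) + 5)/(-13358 + 121) = ((2 + 240) + 5)/(-13237) = (242 + 5)*(-1/13237) = 247*(-1/13237) = -247/13237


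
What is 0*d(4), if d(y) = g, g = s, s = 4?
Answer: 0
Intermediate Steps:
g = 4
d(y) = 4
0*d(4) = 0*4 = 0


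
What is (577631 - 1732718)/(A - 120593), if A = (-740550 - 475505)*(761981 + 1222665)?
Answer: 385029/804479604041 ≈ 4.7861e-7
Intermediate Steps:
A = -2413438691530 (A = -1216055*1984646 = -2413438691530)
(577631 - 1732718)/(A - 120593) = (577631 - 1732718)/(-2413438691530 - 120593) = -1155087/(-2413438812123) = -1155087*(-1/2413438812123) = 385029/804479604041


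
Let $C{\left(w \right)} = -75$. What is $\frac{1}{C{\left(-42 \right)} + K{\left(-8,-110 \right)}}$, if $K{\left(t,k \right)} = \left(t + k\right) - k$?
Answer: $- \frac{1}{83} \approx -0.012048$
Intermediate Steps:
$K{\left(t,k \right)} = t$ ($K{\left(t,k \right)} = \left(k + t\right) - k = t$)
$\frac{1}{C{\left(-42 \right)} + K{\left(-8,-110 \right)}} = \frac{1}{-75 - 8} = \frac{1}{-83} = - \frac{1}{83}$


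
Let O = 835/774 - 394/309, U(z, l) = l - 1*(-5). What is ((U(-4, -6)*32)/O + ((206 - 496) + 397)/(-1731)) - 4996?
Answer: -130902158377/27084957 ≈ -4833.0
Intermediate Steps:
U(z, l) = 5 + l (U(z, l) = l + 5 = 5 + l)
O = -15647/79722 (O = 835*(1/774) - 394*1/309 = 835/774 - 394/309 = -15647/79722 ≈ -0.19627)
((U(-4, -6)*32)/O + ((206 - 496) + 397)/(-1731)) - 4996 = (((5 - 6)*32)/(-15647/79722) + ((206 - 496) + 397)/(-1731)) - 4996 = (-1*32*(-79722/15647) + (-290 + 397)*(-1/1731)) - 4996 = (-32*(-79722/15647) + 107*(-1/1731)) - 4996 = (2551104/15647 - 107/1731) - 4996 = 4414286795/27084957 - 4996 = -130902158377/27084957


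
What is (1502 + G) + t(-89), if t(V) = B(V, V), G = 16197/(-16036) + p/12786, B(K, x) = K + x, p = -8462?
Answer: 135562632215/102518148 ≈ 1322.3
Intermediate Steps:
G = -171395737/102518148 (G = 16197/(-16036) - 8462/12786 = 16197*(-1/16036) - 8462*1/12786 = -16197/16036 - 4231/6393 = -171395737/102518148 ≈ -1.6719)
t(V) = 2*V (t(V) = V + V = 2*V)
(1502 + G) + t(-89) = (1502 - 171395737/102518148) + 2*(-89) = 153810862559/102518148 - 178 = 135562632215/102518148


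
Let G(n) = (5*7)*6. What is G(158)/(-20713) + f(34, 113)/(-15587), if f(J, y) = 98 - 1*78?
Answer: -47890/4192903 ≈ -0.011422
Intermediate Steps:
f(J, y) = 20 (f(J, y) = 98 - 78 = 20)
G(n) = 210 (G(n) = 35*6 = 210)
G(158)/(-20713) + f(34, 113)/(-15587) = 210/(-20713) + 20/(-15587) = 210*(-1/20713) + 20*(-1/15587) = -30/2959 - 20/15587 = -47890/4192903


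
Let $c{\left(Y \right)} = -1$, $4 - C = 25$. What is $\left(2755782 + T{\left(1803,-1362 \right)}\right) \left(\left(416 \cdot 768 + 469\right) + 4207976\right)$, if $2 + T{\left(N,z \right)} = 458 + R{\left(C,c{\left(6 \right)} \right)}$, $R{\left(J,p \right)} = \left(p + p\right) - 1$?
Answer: $12480047412255$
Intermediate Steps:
$C = -21$ ($C = 4 - 25 = -21$)
$R{\left(J,p \right)} = -1 + 2 p$ ($R{\left(J,p \right)} = 2 p - 1 = -1 + 2 p$)
$T{\left(N,z \right)} = 453$ ($T{\left(N,z \right)} = -2 + \left(458 + \left(-1 + 2 \left(-1\right)\right)\right) = -2 + \left(458 - 3\right) = -2 + 455 = 453$)
$\left(2755782 + T{\left(1803,-1362 \right)}\right) \left(\left(416 \cdot 768 + 469\right) + 4207976\right) = \left(2755782 + 453\right) \left(\left(416 \cdot 768 + 469\right) + 4207976\right) = 2756235 \left(\left(319488 + 469\right) + 4207976\right) = 2756235 \left(319957 + 4207976\right) = 2756235 \cdot 4527933 = 12480047412255$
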